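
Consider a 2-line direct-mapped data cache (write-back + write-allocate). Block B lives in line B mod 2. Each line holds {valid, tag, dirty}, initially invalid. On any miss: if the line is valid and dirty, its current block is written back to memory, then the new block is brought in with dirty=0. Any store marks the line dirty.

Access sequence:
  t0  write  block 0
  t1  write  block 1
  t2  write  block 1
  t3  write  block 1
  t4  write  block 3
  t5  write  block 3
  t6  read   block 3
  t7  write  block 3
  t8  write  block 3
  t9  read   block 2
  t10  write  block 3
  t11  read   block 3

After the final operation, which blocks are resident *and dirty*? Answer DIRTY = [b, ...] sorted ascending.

0: W B0 -> L0 miss  d=D]
1: W B1 -> L1 miss  d=D]
2: W B1 -> L1 hit  d=D]
3: W B1 -> L1 hit  d=D]
4: W B3 -> L1 miss wb->B1  d=D]
5: W B3 -> L1 hit  d=D]
6: R B3 -> L1 hit  d=D]
7: W B3 -> L1 hit  d=D]
8: W B3 -> L1 hit  d=D]
9: R B2 -> L0 miss wb->B0  d=-]
10: W B3 -> L1 hit  d=D]
11: R B3 -> L1 hit  d=D]

DIRTY = [3]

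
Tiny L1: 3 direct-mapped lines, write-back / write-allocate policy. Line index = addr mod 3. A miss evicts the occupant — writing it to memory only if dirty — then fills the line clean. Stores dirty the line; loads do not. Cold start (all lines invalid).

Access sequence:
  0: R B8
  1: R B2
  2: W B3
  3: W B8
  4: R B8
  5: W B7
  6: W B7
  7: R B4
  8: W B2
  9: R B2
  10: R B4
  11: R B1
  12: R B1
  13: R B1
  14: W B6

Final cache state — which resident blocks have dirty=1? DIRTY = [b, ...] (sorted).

0: R B8 -> L2 miss  d=-]
1: R B2 -> L2 miss  d=-]
2: W B3 -> L0 miss  d=D]
3: W B8 -> L2 miss  d=D]
4: R B8 -> L2 hit  d=D]
5: W B7 -> L1 miss  d=D]
6: W B7 -> L1 hit  d=D]
7: R B4 -> L1 miss wb->B7  d=-]
8: W B2 -> L2 miss wb->B8  d=D]
9: R B2 -> L2 hit  d=D]
10: R B4 -> L1 hit  d=-]
11: R B1 -> L1 miss  d=-]
12: R B1 -> L1 hit  d=-]
13: R B1 -> L1 hit  d=-]
14: W B6 -> L0 miss wb->B3  d=D]

DIRTY = [2, 6]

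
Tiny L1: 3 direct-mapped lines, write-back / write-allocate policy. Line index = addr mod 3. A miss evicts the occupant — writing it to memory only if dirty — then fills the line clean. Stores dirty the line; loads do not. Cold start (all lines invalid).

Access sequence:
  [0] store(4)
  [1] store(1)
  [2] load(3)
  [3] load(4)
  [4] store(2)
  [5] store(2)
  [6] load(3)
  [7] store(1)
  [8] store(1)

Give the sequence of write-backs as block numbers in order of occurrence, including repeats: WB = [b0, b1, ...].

0: W B4 → L1 miss [D]
1: W B1 → L1 miss wb→B4 [D]
2: R B3 → L0 miss [-]
3: R B4 → L1 miss wb→B1 [-]
4: W B2 → L2 miss [D]
5: W B2 → L2 hit [D]
6: R B3 → L0 hit [-]
7: W B1 → L1 miss [D]
8: W B1 → L1 hit [D]

WB = [4, 1]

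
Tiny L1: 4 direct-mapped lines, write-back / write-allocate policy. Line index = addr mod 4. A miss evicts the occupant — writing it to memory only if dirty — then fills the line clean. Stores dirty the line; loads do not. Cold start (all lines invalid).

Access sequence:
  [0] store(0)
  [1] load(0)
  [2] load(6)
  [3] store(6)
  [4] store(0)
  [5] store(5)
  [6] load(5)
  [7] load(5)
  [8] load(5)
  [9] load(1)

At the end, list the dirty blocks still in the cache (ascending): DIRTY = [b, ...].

0: W B0 → L0 miss [D]
1: R B0 → L0 hit [D]
2: R B6 → L2 miss [-]
3: W B6 → L2 hit [D]
4: W B0 → L0 hit [D]
5: W B5 → L1 miss [D]
6: R B5 → L1 hit [D]
7: R B5 → L1 hit [D]
8: R B5 → L1 hit [D]
9: R B1 → L1 miss wb→B5 [-]

DIRTY = [0, 6]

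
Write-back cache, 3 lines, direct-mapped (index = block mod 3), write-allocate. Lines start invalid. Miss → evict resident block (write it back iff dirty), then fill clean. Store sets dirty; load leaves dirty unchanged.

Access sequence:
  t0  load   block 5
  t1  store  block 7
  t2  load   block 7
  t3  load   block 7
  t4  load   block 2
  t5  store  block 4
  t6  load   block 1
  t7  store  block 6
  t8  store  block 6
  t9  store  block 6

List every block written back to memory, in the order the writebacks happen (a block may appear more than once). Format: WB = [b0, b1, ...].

WB = [7, 4]

0: R B5 → L2 miss [-]
1: W B7 → L1 miss [D]
2: R B7 → L1 hit [D]
3: R B7 → L1 hit [D]
4: R B2 → L2 miss [-]
5: W B4 → L1 miss wb→B7 [D]
6: R B1 → L1 miss wb→B4 [-]
7: W B6 → L0 miss [D]
8: W B6 → L0 hit [D]
9: W B6 → L0 hit [D]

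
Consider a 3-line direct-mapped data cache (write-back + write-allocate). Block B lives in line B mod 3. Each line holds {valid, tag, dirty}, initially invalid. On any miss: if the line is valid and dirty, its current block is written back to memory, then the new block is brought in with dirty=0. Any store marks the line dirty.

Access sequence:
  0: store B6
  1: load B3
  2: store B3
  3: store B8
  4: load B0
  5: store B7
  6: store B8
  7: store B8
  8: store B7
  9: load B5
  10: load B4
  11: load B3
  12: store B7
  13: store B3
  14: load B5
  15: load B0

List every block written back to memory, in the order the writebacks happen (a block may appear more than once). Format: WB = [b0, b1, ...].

WB = [6, 3, 8, 7, 3]

0: W B6 → L0 miss [D]
1: R B3 → L0 miss wb→B6 [-]
2: W B3 → L0 hit [D]
3: W B8 → L2 miss [D]
4: R B0 → L0 miss wb→B3 [-]
5: W B7 → L1 miss [D]
6: W B8 → L2 hit [D]
7: W B8 → L2 hit [D]
8: W B7 → L1 hit [D]
9: R B5 → L2 miss wb→B8 [-]
10: R B4 → L1 miss wb→B7 [-]
11: R B3 → L0 miss [-]
12: W B7 → L1 miss [D]
13: W B3 → L0 hit [D]
14: R B5 → L2 hit [-]
15: R B0 → L0 miss wb→B3 [-]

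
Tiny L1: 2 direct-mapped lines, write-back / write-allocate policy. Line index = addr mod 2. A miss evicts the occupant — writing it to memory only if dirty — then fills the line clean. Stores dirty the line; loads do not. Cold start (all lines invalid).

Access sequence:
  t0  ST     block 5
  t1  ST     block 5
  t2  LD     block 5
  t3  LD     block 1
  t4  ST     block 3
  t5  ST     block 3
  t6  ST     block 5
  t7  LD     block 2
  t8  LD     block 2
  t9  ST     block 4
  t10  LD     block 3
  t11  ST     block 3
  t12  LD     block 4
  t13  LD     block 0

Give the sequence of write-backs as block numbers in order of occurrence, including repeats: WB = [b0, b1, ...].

WB = [5, 3, 5, 4]

  0 | W B5 → L1 miss [D]
  1 | W B5 → L1 hit [D]
  2 | R B5 → L1 hit [D]
  3 | R B1 → L1 miss wb→B5 [-]
  4 | W B3 → L1 miss [D]
  5 | W B3 → L1 hit [D]
  6 | W B5 → L1 miss wb→B3 [D]
  7 | R B2 → L0 miss [-]
  8 | R B2 → L0 hit [-]
  9 | W B4 → L0 miss [D]
  10 | R B3 → L1 miss wb→B5 [-]
  11 | W B3 → L1 hit [D]
  12 | R B4 → L0 hit [D]
  13 | R B0 → L0 miss wb→B4 [-]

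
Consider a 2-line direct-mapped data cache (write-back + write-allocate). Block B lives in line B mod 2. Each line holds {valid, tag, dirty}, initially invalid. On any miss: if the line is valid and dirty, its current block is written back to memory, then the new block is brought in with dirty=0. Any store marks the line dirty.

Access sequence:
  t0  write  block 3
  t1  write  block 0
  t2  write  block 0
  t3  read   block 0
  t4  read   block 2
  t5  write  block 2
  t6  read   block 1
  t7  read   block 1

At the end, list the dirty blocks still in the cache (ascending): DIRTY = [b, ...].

DIRTY = [2]

0: W B3 -> L1 miss  d=D]
1: W B0 -> L0 miss  d=D]
2: W B0 -> L0 hit  d=D]
3: R B0 -> L0 hit  d=D]
4: R B2 -> L0 miss wb->B0  d=-]
5: W B2 -> L0 hit  d=D]
6: R B1 -> L1 miss wb->B3  d=-]
7: R B1 -> L1 hit  d=-]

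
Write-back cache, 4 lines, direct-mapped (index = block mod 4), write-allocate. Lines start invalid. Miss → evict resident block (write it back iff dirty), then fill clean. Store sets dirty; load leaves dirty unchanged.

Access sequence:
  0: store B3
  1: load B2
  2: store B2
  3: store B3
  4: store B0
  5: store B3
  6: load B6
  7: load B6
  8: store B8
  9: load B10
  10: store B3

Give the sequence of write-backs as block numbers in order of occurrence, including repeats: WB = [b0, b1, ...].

0: W B3 → L3 miss [D]
1: R B2 → L2 miss [-]
2: W B2 → L2 hit [D]
3: W B3 → L3 hit [D]
4: W B0 → L0 miss [D]
5: W B3 → L3 hit [D]
6: R B6 → L2 miss wb→B2 [-]
7: R B6 → L2 hit [-]
8: W B8 → L0 miss wb→B0 [D]
9: R B10 → L2 miss [-]
10: W B3 → L3 hit [D]

WB = [2, 0]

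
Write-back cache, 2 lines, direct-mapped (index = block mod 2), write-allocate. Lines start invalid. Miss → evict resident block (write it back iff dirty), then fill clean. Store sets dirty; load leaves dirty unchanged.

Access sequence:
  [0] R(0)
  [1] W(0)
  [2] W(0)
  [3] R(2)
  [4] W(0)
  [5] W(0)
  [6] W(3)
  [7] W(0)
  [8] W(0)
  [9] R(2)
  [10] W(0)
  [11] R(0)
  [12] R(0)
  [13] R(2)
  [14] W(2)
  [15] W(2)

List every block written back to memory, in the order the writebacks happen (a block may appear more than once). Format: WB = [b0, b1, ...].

0: R B0 -> L0 miss  d=-]
1: W B0 -> L0 hit  d=D]
2: W B0 -> L0 hit  d=D]
3: R B2 -> L0 miss wb->B0  d=-]
4: W B0 -> L0 miss  d=D]
5: W B0 -> L0 hit  d=D]
6: W B3 -> L1 miss  d=D]
7: W B0 -> L0 hit  d=D]
8: W B0 -> L0 hit  d=D]
9: R B2 -> L0 miss wb->B0  d=-]
10: W B0 -> L0 miss  d=D]
11: R B0 -> L0 hit  d=D]
12: R B0 -> L0 hit  d=D]
13: R B2 -> L0 miss wb->B0  d=-]
14: W B2 -> L0 hit  d=D]
15: W B2 -> L0 hit  d=D]

WB = [0, 0, 0]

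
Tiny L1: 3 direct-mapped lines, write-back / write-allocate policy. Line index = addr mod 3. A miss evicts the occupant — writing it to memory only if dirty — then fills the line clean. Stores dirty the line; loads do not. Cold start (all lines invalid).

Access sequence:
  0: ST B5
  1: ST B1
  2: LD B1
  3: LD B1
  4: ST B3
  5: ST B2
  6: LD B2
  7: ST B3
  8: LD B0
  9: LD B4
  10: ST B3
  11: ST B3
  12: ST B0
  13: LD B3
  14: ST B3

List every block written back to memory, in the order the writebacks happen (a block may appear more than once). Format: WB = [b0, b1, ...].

0: W B5 → L2 miss [D]
1: W B1 → L1 miss [D]
2: R B1 → L1 hit [D]
3: R B1 → L1 hit [D]
4: W B3 → L0 miss [D]
5: W B2 → L2 miss wb→B5 [D]
6: R B2 → L2 hit [D]
7: W B3 → L0 hit [D]
8: R B0 → L0 miss wb→B3 [-]
9: R B4 → L1 miss wb→B1 [-]
10: W B3 → L0 miss [D]
11: W B3 → L0 hit [D]
12: W B0 → L0 miss wb→B3 [D]
13: R B3 → L0 miss wb→B0 [-]
14: W B3 → L0 hit [D]

WB = [5, 3, 1, 3, 0]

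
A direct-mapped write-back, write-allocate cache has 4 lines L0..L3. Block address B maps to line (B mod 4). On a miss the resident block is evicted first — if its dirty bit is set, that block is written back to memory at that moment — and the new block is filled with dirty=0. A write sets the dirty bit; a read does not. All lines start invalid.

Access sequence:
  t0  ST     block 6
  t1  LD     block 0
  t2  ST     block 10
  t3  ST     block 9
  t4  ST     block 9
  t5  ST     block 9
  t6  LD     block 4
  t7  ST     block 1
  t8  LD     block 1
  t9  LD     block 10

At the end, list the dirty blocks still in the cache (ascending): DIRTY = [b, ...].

0: W B6 → L2 miss [D]
1: R B0 → L0 miss [-]
2: W B10 → L2 miss wb→B6 [D]
3: W B9 → L1 miss [D]
4: W B9 → L1 hit [D]
5: W B9 → L1 hit [D]
6: R B4 → L0 miss [-]
7: W B1 → L1 miss wb→B9 [D]
8: R B1 → L1 hit [D]
9: R B10 → L2 hit [D]

DIRTY = [1, 10]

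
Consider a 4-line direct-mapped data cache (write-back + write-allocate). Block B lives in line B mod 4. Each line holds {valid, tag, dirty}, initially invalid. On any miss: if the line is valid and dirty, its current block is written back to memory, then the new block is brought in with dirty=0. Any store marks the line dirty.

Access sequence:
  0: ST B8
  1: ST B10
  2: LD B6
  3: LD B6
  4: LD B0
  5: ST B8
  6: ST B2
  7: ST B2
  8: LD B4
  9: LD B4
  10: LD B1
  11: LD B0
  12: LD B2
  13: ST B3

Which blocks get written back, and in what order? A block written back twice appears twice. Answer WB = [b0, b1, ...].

0: W B8 -> L0 miss  d=D]
1: W B10 -> L2 miss  d=D]
2: R B6 -> L2 miss wb->B10  d=-]
3: R B6 -> L2 hit  d=-]
4: R B0 -> L0 miss wb->B8  d=-]
5: W B8 -> L0 miss  d=D]
6: W B2 -> L2 miss  d=D]
7: W B2 -> L2 hit  d=D]
8: R B4 -> L0 miss wb->B8  d=-]
9: R B4 -> L0 hit  d=-]
10: R B1 -> L1 miss  d=-]
11: R B0 -> L0 miss  d=-]
12: R B2 -> L2 hit  d=D]
13: W B3 -> L3 miss  d=D]

WB = [10, 8, 8]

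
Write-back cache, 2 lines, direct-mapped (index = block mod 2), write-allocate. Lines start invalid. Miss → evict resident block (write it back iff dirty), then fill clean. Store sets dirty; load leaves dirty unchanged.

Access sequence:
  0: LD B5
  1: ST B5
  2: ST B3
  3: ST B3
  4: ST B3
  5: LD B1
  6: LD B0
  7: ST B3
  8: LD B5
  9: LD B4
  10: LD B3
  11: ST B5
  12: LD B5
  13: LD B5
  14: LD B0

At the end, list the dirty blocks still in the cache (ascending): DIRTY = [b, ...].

DIRTY = [5]

0: R B5 -> L1 miss  d=-]
1: W B5 -> L1 hit  d=D]
2: W B3 -> L1 miss wb->B5  d=D]
3: W B3 -> L1 hit  d=D]
4: W B3 -> L1 hit  d=D]
5: R B1 -> L1 miss wb->B3  d=-]
6: R B0 -> L0 miss  d=-]
7: W B3 -> L1 miss  d=D]
8: R B5 -> L1 miss wb->B3  d=-]
9: R B4 -> L0 miss  d=-]
10: R B3 -> L1 miss  d=-]
11: W B5 -> L1 miss  d=D]
12: R B5 -> L1 hit  d=D]
13: R B5 -> L1 hit  d=D]
14: R B0 -> L0 miss  d=-]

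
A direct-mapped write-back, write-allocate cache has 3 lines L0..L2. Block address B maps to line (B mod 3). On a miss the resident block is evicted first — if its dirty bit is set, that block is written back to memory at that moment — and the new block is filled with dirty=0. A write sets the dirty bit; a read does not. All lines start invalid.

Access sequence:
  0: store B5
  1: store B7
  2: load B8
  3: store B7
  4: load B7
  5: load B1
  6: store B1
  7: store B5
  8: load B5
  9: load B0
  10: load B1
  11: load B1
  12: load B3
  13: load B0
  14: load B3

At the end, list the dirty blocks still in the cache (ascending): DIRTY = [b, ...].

DIRTY = [1, 5]

  0 | W B5 → L2 miss [D]
  1 | W B7 → L1 miss [D]
  2 | R B8 → L2 miss wb→B5 [-]
  3 | W B7 → L1 hit [D]
  4 | R B7 → L1 hit [D]
  5 | R B1 → L1 miss wb→B7 [-]
  6 | W B1 → L1 hit [D]
  7 | W B5 → L2 miss [D]
  8 | R B5 → L2 hit [D]
  9 | R B0 → L0 miss [-]
  10 | R B1 → L1 hit [D]
  11 | R B1 → L1 hit [D]
  12 | R B3 → L0 miss [-]
  13 | R B0 → L0 miss [-]
  14 | R B3 → L0 miss [-]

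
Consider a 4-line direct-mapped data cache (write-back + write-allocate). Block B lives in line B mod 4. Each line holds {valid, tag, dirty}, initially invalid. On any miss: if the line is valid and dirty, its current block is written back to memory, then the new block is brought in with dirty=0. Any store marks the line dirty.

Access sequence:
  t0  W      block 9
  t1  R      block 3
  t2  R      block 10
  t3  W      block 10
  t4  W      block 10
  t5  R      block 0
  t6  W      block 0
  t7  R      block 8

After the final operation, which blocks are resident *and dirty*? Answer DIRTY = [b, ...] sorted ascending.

0: W B9 -> L1 miss  d=D]
1: R B3 -> L3 miss  d=-]
2: R B10 -> L2 miss  d=-]
3: W B10 -> L2 hit  d=D]
4: W B10 -> L2 hit  d=D]
5: R B0 -> L0 miss  d=-]
6: W B0 -> L0 hit  d=D]
7: R B8 -> L0 miss wb->B0  d=-]

DIRTY = [9, 10]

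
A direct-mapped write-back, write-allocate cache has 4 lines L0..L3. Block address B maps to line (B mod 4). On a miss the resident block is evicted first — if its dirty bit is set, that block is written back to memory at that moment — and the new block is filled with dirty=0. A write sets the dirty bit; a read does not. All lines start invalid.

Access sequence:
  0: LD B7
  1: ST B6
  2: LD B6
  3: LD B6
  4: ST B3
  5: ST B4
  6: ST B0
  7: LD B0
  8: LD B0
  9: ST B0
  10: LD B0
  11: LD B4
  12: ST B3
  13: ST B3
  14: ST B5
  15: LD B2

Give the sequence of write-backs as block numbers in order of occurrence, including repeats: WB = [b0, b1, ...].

0: R B7 → L3 miss [-]
1: W B6 → L2 miss [D]
2: R B6 → L2 hit [D]
3: R B6 → L2 hit [D]
4: W B3 → L3 miss [D]
5: W B4 → L0 miss [D]
6: W B0 → L0 miss wb→B4 [D]
7: R B0 → L0 hit [D]
8: R B0 → L0 hit [D]
9: W B0 → L0 hit [D]
10: R B0 → L0 hit [D]
11: R B4 → L0 miss wb→B0 [-]
12: W B3 → L3 hit [D]
13: W B3 → L3 hit [D]
14: W B5 → L1 miss [D]
15: R B2 → L2 miss wb→B6 [-]

WB = [4, 0, 6]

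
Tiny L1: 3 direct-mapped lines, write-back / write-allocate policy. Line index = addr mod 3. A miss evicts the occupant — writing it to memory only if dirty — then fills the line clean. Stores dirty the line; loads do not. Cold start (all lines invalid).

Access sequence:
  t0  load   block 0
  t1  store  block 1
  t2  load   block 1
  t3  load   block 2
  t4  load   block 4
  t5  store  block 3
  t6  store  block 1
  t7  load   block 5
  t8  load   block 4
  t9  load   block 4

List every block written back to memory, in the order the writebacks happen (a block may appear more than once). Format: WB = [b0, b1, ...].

WB = [1, 1]

0: R B0 → L0 miss [-]
1: W B1 → L1 miss [D]
2: R B1 → L1 hit [D]
3: R B2 → L2 miss [-]
4: R B4 → L1 miss wb→B1 [-]
5: W B3 → L0 miss [D]
6: W B1 → L1 miss [D]
7: R B5 → L2 miss [-]
8: R B4 → L1 miss wb→B1 [-]
9: R B4 → L1 hit [-]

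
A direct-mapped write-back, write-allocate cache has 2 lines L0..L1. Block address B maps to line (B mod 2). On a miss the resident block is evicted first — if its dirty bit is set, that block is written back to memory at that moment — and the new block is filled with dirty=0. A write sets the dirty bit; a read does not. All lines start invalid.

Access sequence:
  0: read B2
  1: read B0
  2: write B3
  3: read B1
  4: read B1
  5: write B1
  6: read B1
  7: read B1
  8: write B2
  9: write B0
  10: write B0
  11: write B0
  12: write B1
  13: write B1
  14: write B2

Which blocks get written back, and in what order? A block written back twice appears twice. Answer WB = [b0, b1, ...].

WB = [3, 2, 0]

0: R B2 -> L0 miss  d=-]
1: R B0 -> L0 miss  d=-]
2: W B3 -> L1 miss  d=D]
3: R B1 -> L1 miss wb->B3  d=-]
4: R B1 -> L1 hit  d=-]
5: W B1 -> L1 hit  d=D]
6: R B1 -> L1 hit  d=D]
7: R B1 -> L1 hit  d=D]
8: W B2 -> L0 miss  d=D]
9: W B0 -> L0 miss wb->B2  d=D]
10: W B0 -> L0 hit  d=D]
11: W B0 -> L0 hit  d=D]
12: W B1 -> L1 hit  d=D]
13: W B1 -> L1 hit  d=D]
14: W B2 -> L0 miss wb->B0  d=D]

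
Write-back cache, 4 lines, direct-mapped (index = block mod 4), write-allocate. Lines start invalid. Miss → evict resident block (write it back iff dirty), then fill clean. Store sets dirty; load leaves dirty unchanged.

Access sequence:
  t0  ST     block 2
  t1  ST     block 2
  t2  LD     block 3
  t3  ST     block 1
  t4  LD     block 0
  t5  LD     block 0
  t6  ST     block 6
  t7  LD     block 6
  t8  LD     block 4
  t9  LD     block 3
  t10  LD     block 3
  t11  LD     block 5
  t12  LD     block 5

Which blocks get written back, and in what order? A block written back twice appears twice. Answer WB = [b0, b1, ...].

0: W B2 → L2 miss [D]
1: W B2 → L2 hit [D]
2: R B3 → L3 miss [-]
3: W B1 → L1 miss [D]
4: R B0 → L0 miss [-]
5: R B0 → L0 hit [-]
6: W B6 → L2 miss wb→B2 [D]
7: R B6 → L2 hit [D]
8: R B4 → L0 miss [-]
9: R B3 → L3 hit [-]
10: R B3 → L3 hit [-]
11: R B5 → L1 miss wb→B1 [-]
12: R B5 → L1 hit [-]

WB = [2, 1]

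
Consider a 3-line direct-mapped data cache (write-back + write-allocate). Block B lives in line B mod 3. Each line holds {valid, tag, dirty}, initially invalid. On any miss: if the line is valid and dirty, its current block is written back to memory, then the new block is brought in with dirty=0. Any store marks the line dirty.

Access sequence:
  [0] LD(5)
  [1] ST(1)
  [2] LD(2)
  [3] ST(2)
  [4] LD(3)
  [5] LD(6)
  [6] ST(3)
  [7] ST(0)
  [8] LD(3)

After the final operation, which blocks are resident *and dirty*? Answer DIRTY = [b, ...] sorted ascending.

  0 | R B5 → L2 miss [-]
  1 | W B1 → L1 miss [D]
  2 | R B2 → L2 miss [-]
  3 | W B2 → L2 hit [D]
  4 | R B3 → L0 miss [-]
  5 | R B6 → L0 miss [-]
  6 | W B3 → L0 miss [D]
  7 | W B0 → L0 miss wb→B3 [D]
  8 | R B3 → L0 miss wb→B0 [-]

DIRTY = [1, 2]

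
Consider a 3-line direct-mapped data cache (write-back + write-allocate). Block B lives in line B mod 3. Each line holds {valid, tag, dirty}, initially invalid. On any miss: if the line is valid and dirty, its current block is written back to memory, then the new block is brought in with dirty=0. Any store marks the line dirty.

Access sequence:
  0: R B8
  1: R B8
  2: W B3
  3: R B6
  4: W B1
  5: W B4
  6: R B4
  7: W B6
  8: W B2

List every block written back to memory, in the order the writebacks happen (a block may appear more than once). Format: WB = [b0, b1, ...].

WB = [3, 1]

0: R B8 -> L2 miss  d=-]
1: R B8 -> L2 hit  d=-]
2: W B3 -> L0 miss  d=D]
3: R B6 -> L0 miss wb->B3  d=-]
4: W B1 -> L1 miss  d=D]
5: W B4 -> L1 miss wb->B1  d=D]
6: R B4 -> L1 hit  d=D]
7: W B6 -> L0 hit  d=D]
8: W B2 -> L2 miss  d=D]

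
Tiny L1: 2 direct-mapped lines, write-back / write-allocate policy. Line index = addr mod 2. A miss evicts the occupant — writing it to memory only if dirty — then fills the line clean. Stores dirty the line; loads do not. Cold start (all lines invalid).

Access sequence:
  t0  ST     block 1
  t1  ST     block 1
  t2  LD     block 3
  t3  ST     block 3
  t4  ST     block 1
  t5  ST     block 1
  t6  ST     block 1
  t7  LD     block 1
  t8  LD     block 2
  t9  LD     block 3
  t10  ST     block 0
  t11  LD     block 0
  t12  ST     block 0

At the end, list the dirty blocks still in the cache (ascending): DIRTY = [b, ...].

0: W B1 → L1 miss [D]
1: W B1 → L1 hit [D]
2: R B3 → L1 miss wb→B1 [-]
3: W B3 → L1 hit [D]
4: W B1 → L1 miss wb→B3 [D]
5: W B1 → L1 hit [D]
6: W B1 → L1 hit [D]
7: R B1 → L1 hit [D]
8: R B2 → L0 miss [-]
9: R B3 → L1 miss wb→B1 [-]
10: W B0 → L0 miss [D]
11: R B0 → L0 hit [D]
12: W B0 → L0 hit [D]

DIRTY = [0]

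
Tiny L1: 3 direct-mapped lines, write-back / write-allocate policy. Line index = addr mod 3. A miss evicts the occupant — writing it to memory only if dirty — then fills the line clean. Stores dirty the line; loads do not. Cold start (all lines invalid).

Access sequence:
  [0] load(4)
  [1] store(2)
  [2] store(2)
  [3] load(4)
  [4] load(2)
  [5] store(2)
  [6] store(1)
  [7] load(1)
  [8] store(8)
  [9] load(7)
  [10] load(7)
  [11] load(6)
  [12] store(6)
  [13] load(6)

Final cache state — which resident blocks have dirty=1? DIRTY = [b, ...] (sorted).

  0 | R B4 → L1 miss [-]
  1 | W B2 → L2 miss [D]
  2 | W B2 → L2 hit [D]
  3 | R B4 → L1 hit [-]
  4 | R B2 → L2 hit [D]
  5 | W B2 → L2 hit [D]
  6 | W B1 → L1 miss [D]
  7 | R B1 → L1 hit [D]
  8 | W B8 → L2 miss wb→B2 [D]
  9 | R B7 → L1 miss wb→B1 [-]
  10 | R B7 → L1 hit [-]
  11 | R B6 → L0 miss [-]
  12 | W B6 → L0 hit [D]
  13 | R B6 → L0 hit [D]

DIRTY = [6, 8]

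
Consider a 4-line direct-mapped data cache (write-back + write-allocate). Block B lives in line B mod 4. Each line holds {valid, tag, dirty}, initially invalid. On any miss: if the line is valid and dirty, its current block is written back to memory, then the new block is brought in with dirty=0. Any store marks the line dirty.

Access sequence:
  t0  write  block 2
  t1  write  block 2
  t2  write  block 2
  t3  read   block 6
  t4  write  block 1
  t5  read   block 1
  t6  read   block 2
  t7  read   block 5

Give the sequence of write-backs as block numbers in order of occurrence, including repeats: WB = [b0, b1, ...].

0: W B2 → L2 miss [D]
1: W B2 → L2 hit [D]
2: W B2 → L2 hit [D]
3: R B6 → L2 miss wb→B2 [-]
4: W B1 → L1 miss [D]
5: R B1 → L1 hit [D]
6: R B2 → L2 miss [-]
7: R B5 → L1 miss wb→B1 [-]

WB = [2, 1]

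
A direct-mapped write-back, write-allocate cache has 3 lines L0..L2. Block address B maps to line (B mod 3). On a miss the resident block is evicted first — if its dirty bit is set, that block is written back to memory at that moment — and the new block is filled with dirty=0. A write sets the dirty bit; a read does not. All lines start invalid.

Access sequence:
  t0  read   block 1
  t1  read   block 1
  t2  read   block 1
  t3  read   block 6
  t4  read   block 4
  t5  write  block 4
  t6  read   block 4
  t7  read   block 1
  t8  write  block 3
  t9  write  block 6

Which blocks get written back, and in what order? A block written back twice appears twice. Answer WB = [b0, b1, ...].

WB = [4, 3]

0: R B1 → L1 miss [-]
1: R B1 → L1 hit [-]
2: R B1 → L1 hit [-]
3: R B6 → L0 miss [-]
4: R B4 → L1 miss [-]
5: W B4 → L1 hit [D]
6: R B4 → L1 hit [D]
7: R B1 → L1 miss wb→B4 [-]
8: W B3 → L0 miss [D]
9: W B6 → L0 miss wb→B3 [D]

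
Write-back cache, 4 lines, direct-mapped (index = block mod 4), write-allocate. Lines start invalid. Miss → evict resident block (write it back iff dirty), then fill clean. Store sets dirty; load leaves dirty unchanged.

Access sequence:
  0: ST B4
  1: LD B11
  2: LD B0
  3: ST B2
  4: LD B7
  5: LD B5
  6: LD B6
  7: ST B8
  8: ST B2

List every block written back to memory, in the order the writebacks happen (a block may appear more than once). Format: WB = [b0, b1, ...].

WB = [4, 2]

0: W B4 -> L0 miss  d=D]
1: R B11 -> L3 miss  d=-]
2: R B0 -> L0 miss wb->B4  d=-]
3: W B2 -> L2 miss  d=D]
4: R B7 -> L3 miss  d=-]
5: R B5 -> L1 miss  d=-]
6: R B6 -> L2 miss wb->B2  d=-]
7: W B8 -> L0 miss  d=D]
8: W B2 -> L2 miss  d=D]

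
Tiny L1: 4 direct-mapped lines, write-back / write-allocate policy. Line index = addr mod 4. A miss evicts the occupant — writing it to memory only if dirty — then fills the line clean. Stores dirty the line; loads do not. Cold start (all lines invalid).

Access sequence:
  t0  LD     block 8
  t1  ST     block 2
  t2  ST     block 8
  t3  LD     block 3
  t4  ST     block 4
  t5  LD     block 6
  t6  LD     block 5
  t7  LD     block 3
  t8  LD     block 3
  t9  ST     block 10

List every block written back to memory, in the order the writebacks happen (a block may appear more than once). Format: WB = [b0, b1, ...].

WB = [8, 2]

0: R B8 -> L0 miss  d=-]
1: W B2 -> L2 miss  d=D]
2: W B8 -> L0 hit  d=D]
3: R B3 -> L3 miss  d=-]
4: W B4 -> L0 miss wb->B8  d=D]
5: R B6 -> L2 miss wb->B2  d=-]
6: R B5 -> L1 miss  d=-]
7: R B3 -> L3 hit  d=-]
8: R B3 -> L3 hit  d=-]
9: W B10 -> L2 miss  d=D]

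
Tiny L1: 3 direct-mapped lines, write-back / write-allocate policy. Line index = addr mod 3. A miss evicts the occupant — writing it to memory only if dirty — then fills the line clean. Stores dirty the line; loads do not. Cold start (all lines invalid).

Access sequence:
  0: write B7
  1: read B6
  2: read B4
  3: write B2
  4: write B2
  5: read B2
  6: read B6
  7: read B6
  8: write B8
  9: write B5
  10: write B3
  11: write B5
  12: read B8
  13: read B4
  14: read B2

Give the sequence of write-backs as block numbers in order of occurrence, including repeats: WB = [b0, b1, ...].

0: W B7 -> L1 miss  d=D]
1: R B6 -> L0 miss  d=-]
2: R B4 -> L1 miss wb->B7  d=-]
3: W B2 -> L2 miss  d=D]
4: W B2 -> L2 hit  d=D]
5: R B2 -> L2 hit  d=D]
6: R B6 -> L0 hit  d=-]
7: R B6 -> L0 hit  d=-]
8: W B8 -> L2 miss wb->B2  d=D]
9: W B5 -> L2 miss wb->B8  d=D]
10: W B3 -> L0 miss  d=D]
11: W B5 -> L2 hit  d=D]
12: R B8 -> L2 miss wb->B5  d=-]
13: R B4 -> L1 hit  d=-]
14: R B2 -> L2 miss  d=-]

WB = [7, 2, 8, 5]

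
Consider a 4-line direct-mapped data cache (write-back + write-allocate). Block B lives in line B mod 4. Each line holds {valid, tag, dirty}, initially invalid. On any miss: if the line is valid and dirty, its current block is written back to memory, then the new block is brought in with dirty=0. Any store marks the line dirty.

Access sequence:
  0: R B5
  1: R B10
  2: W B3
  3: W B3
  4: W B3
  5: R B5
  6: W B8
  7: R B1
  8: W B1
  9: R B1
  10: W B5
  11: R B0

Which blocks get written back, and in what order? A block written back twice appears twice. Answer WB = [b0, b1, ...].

WB = [1, 8]

  0 | R B5 → L1 miss [-]
  1 | R B10 → L2 miss [-]
  2 | W B3 → L3 miss [D]
  3 | W B3 → L3 hit [D]
  4 | W B3 → L3 hit [D]
  5 | R B5 → L1 hit [-]
  6 | W B8 → L0 miss [D]
  7 | R B1 → L1 miss [-]
  8 | W B1 → L1 hit [D]
  9 | R B1 → L1 hit [D]
  10 | W B5 → L1 miss wb→B1 [D]
  11 | R B0 → L0 miss wb→B8 [-]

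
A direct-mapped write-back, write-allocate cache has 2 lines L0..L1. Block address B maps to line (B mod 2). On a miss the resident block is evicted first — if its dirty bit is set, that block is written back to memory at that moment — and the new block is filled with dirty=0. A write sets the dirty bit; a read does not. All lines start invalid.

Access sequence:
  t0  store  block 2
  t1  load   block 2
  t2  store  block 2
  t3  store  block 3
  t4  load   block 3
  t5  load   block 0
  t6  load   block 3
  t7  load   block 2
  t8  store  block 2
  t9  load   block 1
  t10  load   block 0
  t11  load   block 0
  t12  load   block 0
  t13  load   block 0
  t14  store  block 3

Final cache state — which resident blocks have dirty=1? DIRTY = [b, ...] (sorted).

DIRTY = [3]

0: W B2 -> L0 miss  d=D]
1: R B2 -> L0 hit  d=D]
2: W B2 -> L0 hit  d=D]
3: W B3 -> L1 miss  d=D]
4: R B3 -> L1 hit  d=D]
5: R B0 -> L0 miss wb->B2  d=-]
6: R B3 -> L1 hit  d=D]
7: R B2 -> L0 miss  d=-]
8: W B2 -> L0 hit  d=D]
9: R B1 -> L1 miss wb->B3  d=-]
10: R B0 -> L0 miss wb->B2  d=-]
11: R B0 -> L0 hit  d=-]
12: R B0 -> L0 hit  d=-]
13: R B0 -> L0 hit  d=-]
14: W B3 -> L1 miss  d=D]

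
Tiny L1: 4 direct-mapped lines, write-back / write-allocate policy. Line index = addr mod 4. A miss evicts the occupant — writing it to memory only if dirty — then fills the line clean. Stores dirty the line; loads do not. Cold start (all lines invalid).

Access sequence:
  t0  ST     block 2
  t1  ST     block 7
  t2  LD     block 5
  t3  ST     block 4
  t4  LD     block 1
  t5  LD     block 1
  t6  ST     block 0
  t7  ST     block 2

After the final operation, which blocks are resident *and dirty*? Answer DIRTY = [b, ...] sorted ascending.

0: W B2 -> L2 miss  d=D]
1: W B7 -> L3 miss  d=D]
2: R B5 -> L1 miss  d=-]
3: W B4 -> L0 miss  d=D]
4: R B1 -> L1 miss  d=-]
5: R B1 -> L1 hit  d=-]
6: W B0 -> L0 miss wb->B4  d=D]
7: W B2 -> L2 hit  d=D]

DIRTY = [0, 2, 7]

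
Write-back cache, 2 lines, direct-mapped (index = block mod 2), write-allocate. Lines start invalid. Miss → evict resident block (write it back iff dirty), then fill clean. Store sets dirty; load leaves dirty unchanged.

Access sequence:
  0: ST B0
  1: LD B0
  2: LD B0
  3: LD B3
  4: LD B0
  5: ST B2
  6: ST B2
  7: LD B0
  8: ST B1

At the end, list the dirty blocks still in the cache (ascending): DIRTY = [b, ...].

0: W B0 -> L0 miss  d=D]
1: R B0 -> L0 hit  d=D]
2: R B0 -> L0 hit  d=D]
3: R B3 -> L1 miss  d=-]
4: R B0 -> L0 hit  d=D]
5: W B2 -> L0 miss wb->B0  d=D]
6: W B2 -> L0 hit  d=D]
7: R B0 -> L0 miss wb->B2  d=-]
8: W B1 -> L1 miss  d=D]

DIRTY = [1]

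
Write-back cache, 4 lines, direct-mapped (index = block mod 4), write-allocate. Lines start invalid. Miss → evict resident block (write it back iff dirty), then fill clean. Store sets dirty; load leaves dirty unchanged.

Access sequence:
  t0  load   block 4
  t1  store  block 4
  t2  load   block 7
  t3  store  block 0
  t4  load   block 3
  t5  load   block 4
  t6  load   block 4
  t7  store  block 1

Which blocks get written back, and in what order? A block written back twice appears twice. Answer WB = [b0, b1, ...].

WB = [4, 0]

0: R B4 -> L0 miss  d=-]
1: W B4 -> L0 hit  d=D]
2: R B7 -> L3 miss  d=-]
3: W B0 -> L0 miss wb->B4  d=D]
4: R B3 -> L3 miss  d=-]
5: R B4 -> L0 miss wb->B0  d=-]
6: R B4 -> L0 hit  d=-]
7: W B1 -> L1 miss  d=D]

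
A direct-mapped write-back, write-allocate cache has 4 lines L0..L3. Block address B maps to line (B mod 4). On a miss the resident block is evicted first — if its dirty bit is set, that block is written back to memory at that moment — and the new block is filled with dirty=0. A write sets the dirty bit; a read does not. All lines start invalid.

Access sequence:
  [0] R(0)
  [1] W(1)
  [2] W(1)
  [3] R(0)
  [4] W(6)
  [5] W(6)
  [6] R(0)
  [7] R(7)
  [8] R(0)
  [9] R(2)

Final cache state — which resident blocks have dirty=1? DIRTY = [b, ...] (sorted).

DIRTY = [1]

  0 | R B0 → L0 miss [-]
  1 | W B1 → L1 miss [D]
  2 | W B1 → L1 hit [D]
  3 | R B0 → L0 hit [-]
  4 | W B6 → L2 miss [D]
  5 | W B6 → L2 hit [D]
  6 | R B0 → L0 hit [-]
  7 | R B7 → L3 miss [-]
  8 | R B0 → L0 hit [-]
  9 | R B2 → L2 miss wb→B6 [-]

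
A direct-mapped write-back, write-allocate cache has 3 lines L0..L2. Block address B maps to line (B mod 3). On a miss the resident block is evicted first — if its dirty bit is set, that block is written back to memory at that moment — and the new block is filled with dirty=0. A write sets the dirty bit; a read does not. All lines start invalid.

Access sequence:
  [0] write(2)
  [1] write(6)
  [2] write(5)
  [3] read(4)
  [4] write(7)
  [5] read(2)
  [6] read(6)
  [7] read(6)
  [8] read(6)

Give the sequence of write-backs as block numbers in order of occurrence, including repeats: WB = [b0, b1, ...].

WB = [2, 5]

0: W B2 → L2 miss [D]
1: W B6 → L0 miss [D]
2: W B5 → L2 miss wb→B2 [D]
3: R B4 → L1 miss [-]
4: W B7 → L1 miss [D]
5: R B2 → L2 miss wb→B5 [-]
6: R B6 → L0 hit [D]
7: R B6 → L0 hit [D]
8: R B6 → L0 hit [D]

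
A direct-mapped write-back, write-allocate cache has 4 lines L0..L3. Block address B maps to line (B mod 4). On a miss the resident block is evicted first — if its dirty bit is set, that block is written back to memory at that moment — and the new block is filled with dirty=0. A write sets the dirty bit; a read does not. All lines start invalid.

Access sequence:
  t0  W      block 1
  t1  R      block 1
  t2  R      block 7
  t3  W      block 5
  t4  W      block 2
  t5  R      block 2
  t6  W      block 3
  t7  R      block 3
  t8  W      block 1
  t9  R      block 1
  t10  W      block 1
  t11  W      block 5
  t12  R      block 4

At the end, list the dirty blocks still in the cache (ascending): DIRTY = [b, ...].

DIRTY = [2, 3, 5]

  0 | W B1 → L1 miss [D]
  1 | R B1 → L1 hit [D]
  2 | R B7 → L3 miss [-]
  3 | W B5 → L1 miss wb→B1 [D]
  4 | W B2 → L2 miss [D]
  5 | R B2 → L2 hit [D]
  6 | W B3 → L3 miss [D]
  7 | R B3 → L3 hit [D]
  8 | W B1 → L1 miss wb→B5 [D]
  9 | R B1 → L1 hit [D]
  10 | W B1 → L1 hit [D]
  11 | W B5 → L1 miss wb→B1 [D]
  12 | R B4 → L0 miss [-]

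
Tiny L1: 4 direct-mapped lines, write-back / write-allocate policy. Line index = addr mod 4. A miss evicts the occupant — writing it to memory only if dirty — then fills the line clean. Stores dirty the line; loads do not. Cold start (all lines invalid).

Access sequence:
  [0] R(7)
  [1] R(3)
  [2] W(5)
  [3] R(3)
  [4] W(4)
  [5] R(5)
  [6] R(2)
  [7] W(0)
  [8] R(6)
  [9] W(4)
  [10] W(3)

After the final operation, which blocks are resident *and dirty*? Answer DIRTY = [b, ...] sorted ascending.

0: R B7 → L3 miss [-]
1: R B3 → L3 miss [-]
2: W B5 → L1 miss [D]
3: R B3 → L3 hit [-]
4: W B4 → L0 miss [D]
5: R B5 → L1 hit [D]
6: R B2 → L2 miss [-]
7: W B0 → L0 miss wb→B4 [D]
8: R B6 → L2 miss [-]
9: W B4 → L0 miss wb→B0 [D]
10: W B3 → L3 hit [D]

DIRTY = [3, 4, 5]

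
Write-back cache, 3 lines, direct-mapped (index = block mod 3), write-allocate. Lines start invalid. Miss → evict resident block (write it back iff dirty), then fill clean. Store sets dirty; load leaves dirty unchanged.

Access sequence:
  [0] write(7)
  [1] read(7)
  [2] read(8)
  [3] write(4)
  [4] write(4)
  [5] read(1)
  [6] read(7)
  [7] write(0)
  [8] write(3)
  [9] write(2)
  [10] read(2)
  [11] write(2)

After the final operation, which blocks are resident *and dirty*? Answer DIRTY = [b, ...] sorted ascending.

  0 | W B7 → L1 miss [D]
  1 | R B7 → L1 hit [D]
  2 | R B8 → L2 miss [-]
  3 | W B4 → L1 miss wb→B7 [D]
  4 | W B4 → L1 hit [D]
  5 | R B1 → L1 miss wb→B4 [-]
  6 | R B7 → L1 miss [-]
  7 | W B0 → L0 miss [D]
  8 | W B3 → L0 miss wb→B0 [D]
  9 | W B2 → L2 miss [D]
  10 | R B2 → L2 hit [D]
  11 | W B2 → L2 hit [D]

DIRTY = [2, 3]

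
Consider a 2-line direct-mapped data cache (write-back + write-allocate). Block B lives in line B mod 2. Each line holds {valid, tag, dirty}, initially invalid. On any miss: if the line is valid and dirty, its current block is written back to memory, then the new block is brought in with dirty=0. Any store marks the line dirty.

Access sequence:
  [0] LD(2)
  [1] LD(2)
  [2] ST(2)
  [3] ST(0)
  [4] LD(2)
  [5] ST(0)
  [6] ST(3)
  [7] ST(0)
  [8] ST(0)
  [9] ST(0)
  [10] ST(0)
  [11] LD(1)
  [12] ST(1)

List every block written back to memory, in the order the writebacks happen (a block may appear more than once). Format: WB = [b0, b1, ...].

0: R B2 → L0 miss [-]
1: R B2 → L0 hit [-]
2: W B2 → L0 hit [D]
3: W B0 → L0 miss wb→B2 [D]
4: R B2 → L0 miss wb→B0 [-]
5: W B0 → L0 miss [D]
6: W B3 → L1 miss [D]
7: W B0 → L0 hit [D]
8: W B0 → L0 hit [D]
9: W B0 → L0 hit [D]
10: W B0 → L0 hit [D]
11: R B1 → L1 miss wb→B3 [-]
12: W B1 → L1 hit [D]

WB = [2, 0, 3]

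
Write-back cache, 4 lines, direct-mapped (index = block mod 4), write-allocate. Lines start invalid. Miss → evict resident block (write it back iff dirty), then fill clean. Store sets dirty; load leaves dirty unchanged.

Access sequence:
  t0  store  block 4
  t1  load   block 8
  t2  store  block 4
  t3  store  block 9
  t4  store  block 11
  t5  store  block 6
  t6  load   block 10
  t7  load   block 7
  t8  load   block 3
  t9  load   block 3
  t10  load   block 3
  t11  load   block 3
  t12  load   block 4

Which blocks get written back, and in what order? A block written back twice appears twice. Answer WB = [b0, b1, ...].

  0 | W B4 → L0 miss [D]
  1 | R B8 → L0 miss wb→B4 [-]
  2 | W B4 → L0 miss [D]
  3 | W B9 → L1 miss [D]
  4 | W B11 → L3 miss [D]
  5 | W B6 → L2 miss [D]
  6 | R B10 → L2 miss wb→B6 [-]
  7 | R B7 → L3 miss wb→B11 [-]
  8 | R B3 → L3 miss [-]
  9 | R B3 → L3 hit [-]
  10 | R B3 → L3 hit [-]
  11 | R B3 → L3 hit [-]
  12 | R B4 → L0 hit [D]

WB = [4, 6, 11]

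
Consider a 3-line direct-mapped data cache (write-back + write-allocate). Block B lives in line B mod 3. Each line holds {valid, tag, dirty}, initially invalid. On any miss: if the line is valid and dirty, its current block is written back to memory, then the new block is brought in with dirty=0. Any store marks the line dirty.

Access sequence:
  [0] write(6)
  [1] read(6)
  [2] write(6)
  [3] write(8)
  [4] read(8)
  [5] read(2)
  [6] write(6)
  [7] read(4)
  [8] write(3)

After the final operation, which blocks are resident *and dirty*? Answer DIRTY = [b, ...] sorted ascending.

  0 | W B6 → L0 miss [D]
  1 | R B6 → L0 hit [D]
  2 | W B6 → L0 hit [D]
  3 | W B8 → L2 miss [D]
  4 | R B8 → L2 hit [D]
  5 | R B2 → L2 miss wb→B8 [-]
  6 | W B6 → L0 hit [D]
  7 | R B4 → L1 miss [-]
  8 | W B3 → L0 miss wb→B6 [D]

DIRTY = [3]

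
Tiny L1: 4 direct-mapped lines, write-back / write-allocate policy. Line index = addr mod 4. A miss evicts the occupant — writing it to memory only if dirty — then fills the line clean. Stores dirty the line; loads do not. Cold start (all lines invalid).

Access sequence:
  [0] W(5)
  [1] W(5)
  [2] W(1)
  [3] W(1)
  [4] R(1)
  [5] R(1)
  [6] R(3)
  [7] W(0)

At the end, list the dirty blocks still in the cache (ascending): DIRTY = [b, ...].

0: W B5 → L1 miss [D]
1: W B5 → L1 hit [D]
2: W B1 → L1 miss wb→B5 [D]
3: W B1 → L1 hit [D]
4: R B1 → L1 hit [D]
5: R B1 → L1 hit [D]
6: R B3 → L3 miss [-]
7: W B0 → L0 miss [D]

DIRTY = [0, 1]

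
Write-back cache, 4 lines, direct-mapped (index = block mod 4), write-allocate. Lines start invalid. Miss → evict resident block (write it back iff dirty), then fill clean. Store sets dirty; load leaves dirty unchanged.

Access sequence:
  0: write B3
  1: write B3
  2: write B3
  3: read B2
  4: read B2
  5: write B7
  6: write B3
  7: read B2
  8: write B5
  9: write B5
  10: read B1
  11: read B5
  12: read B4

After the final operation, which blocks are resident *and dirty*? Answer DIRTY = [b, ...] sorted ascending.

  0 | W B3 → L3 miss [D]
  1 | W B3 → L3 hit [D]
  2 | W B3 → L3 hit [D]
  3 | R B2 → L2 miss [-]
  4 | R B2 → L2 hit [-]
  5 | W B7 → L3 miss wb→B3 [D]
  6 | W B3 → L3 miss wb→B7 [D]
  7 | R B2 → L2 hit [-]
  8 | W B5 → L1 miss [D]
  9 | W B5 → L1 hit [D]
  10 | R B1 → L1 miss wb→B5 [-]
  11 | R B5 → L1 miss [-]
  12 | R B4 → L0 miss [-]

DIRTY = [3]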